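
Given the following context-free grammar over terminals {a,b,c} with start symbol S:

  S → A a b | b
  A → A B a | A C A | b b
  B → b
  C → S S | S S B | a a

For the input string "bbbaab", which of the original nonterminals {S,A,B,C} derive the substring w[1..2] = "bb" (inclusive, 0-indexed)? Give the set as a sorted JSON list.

CNF form of G:
  S -> A X5 | b
  A -> A X2 | A X3 | T1 T1
  B -> b
  C -> S S | S X4 | T0 T0
  T0 -> a
  T1 -> b
  X2 -> B T0
  X3 -> C A
  X4 -> S B
  X5 -> T0 T1

Fill CYK table bottom-up — only the sub-triangle for w[1..2]:
  [1..1]={B,S,T1}  "b"  orig:{B,S}
  [2..2]={B,S,T1}  "b"  orig:{B,S}
  [1..2]={A,C,X4}  "bb"  orig:{A,C}

Original NTs in T[1,2] deriving "bb": ["A", "C"]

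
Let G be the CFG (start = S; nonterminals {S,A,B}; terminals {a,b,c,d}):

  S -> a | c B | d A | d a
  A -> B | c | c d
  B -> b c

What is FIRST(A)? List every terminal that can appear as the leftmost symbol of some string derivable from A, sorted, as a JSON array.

FIRST iteration:
[1]
  A via A→c: +{c}
  B via B→b c: +{b}
  S via S→a: +{a}
  S via S→c B: +{c}
  S via S→d A: +{d}
  S: {a,c,d}  A: {c}  B: {b}
[2]
  A via A→B: +{b}
  S: {a,c,d}  A: {b,c}  B: {b}
[3] done
  S: {a,c,d}  A: {b,c}  B: {b}

FIRST(A) = ["b", "c"]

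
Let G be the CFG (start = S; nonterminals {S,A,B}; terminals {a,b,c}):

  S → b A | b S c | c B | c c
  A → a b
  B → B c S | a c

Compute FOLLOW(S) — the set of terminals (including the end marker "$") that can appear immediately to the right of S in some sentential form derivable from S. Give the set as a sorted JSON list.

FIRST iteration:
round 1:
  A via A→a b: +{a}
  B via B→a c: +{a}
  S via S→b A: +{b}
  S via S→c B: +{c}
  FIRST(S)={b,c}  FIRST(A)={a}  FIRST(B)={a}
round 2: (no change)
  FIRST(S)={b,c}  FIRST(A)={a}  FIRST(B)={a}

Compute FOLLOW by fixpoint:
initialize: $ ∈ FOLLOW(S)
pass 1:
  B→B c S: FOLLOW(B) ⊇ FIRST(c) = {c}; new: +{c}
  B→B c S: FOLLOW(S) ⊇ FOLLOW(B) ⊇ {c}; new: +{c}
  S→b A: FOLLOW(A) ⊇ FOLLOW(S) ⊇ {$,c}; new: +{$,c}
  S→c B: FOLLOW(B) ⊇ FOLLOW(S) ⊇ {$,c}; new: +{$}
  FOLLOW(S)={$,c}  FOLLOW(A)={$,c}  FOLLOW(B)={$,c}
pass 2: done
  FOLLOW(S)={$,c}  FOLLOW(A)={$,c}  FOLLOW(B)={$,c}

FOLLOW(S) = ["$", "c"]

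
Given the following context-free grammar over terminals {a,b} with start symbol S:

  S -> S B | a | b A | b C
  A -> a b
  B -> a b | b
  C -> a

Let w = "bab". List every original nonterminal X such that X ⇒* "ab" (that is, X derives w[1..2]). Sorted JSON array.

Convert to CNF:
  S -> S B | T1 A | T1 C | a
  A -> T0 T1
  B -> T0 T1 | b
  C -> a
  T0 -> a
  T1 -> b

CYK table (by increasing span), restricted to cells inside w[1..2]:
  [1..1]={C,S,T0}  "a"  orig:{C,S}
  [2..2]={B,T1}  "b"  orig:{B}
  [1..2]={A,B,S}  "ab"

Original NTs in T[1,2] deriving "ab": ["A", "B", "S"]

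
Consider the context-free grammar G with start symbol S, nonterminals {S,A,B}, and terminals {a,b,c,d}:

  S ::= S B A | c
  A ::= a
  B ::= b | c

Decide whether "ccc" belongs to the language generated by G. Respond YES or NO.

Convert to CNF:
  S -> S X0 | c
  A -> a
  B -> b | c
  X0 -> B A

CYK table (by increasing span):
  cell(0,0) c: {B,S}
  cell(1,1) c: {B,S}
  cell(2,2) c: {B,S}
  cell(0,1) cc: ∅
  cell(1,2) cc: ∅
  cell(0,2) ccc: ∅

S ∉ T[0,2] ⇒ NO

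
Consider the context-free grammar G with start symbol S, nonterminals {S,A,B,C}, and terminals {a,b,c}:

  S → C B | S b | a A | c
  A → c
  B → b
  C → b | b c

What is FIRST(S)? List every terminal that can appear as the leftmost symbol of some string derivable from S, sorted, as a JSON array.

FIRST sets, iterate to fixpoint:
[1]
  A via A→c: +{c}
  B via B→b: +{b}
  C via C→b: +{b}
  S via S→C B: +{b}
  S via S→a A: +{a}
  S via S→c: +{c}
  S: {a,b,c}  A: {c}  B: {b}  C: {b}
[2] — fixpoint
  S: {a,b,c}  A: {c}  B: {b}  C: {b}

FIRST(S) = ["a", "b", "c"]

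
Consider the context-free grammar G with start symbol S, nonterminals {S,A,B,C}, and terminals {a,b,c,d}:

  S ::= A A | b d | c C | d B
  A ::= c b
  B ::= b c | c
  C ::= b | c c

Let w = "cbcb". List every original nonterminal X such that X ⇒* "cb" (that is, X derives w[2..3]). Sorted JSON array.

Convert to CNF:
  S -> A A | T0 C | T1 T2 | T2 B
  A -> T0 T1
  B -> T1 T0 | c
  C -> T0 T0 | b
  T0 -> c
  T1 -> b
  T2 -> d

Fill CYK table bottom-up, restricted to cells inside w[2..3]:
  cell(2,2) c: {B,T0}  orig:{B}
  cell(3,3) b: {C,T1}  orig:{C}
  cell(2,3) cb: {A,S}

Original NTs in T[2,3] deriving "cb": ["A", "S"]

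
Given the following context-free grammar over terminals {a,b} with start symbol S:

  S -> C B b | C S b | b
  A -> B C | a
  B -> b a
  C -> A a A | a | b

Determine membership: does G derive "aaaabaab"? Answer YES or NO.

Convert to CNF:
  S -> C X3 | C X4 | b
  A -> B C | a
  B -> T0 T1
  C -> A X2 | a | b
  T0 -> b
  T1 -> a
  X2 -> T1 A
  X3 -> B T0
  X4 -> S T0

CYK fill:
  T[0,0] 'a' = {A,C,T1}  orig:{A,C}
  T[1,1] 'a' = {A,C,T1}  orig:{A,C}
  T[2,2] 'a' = {A,C,T1}  orig:{A,C}
  T[3,3] 'a' = {A,C,T1}  orig:{A,C}
  T[4,4] 'b' = {C,S,T0}  orig:{C,S}
  T[5,5] 'a' = {A,C,T1}  orig:{A,C}
  T[6,6] 'a' = {A,C,T1}  orig:{A,C}
  T[7,7] 'b' = {C,S,T0}  orig:{C,S}
  T[0,1] 'aa' = {X2}  orig:{}
  T[1,2] 'aa' = {X2}  orig:{}
  T[2,3] 'aa' = {X2}  orig:{}
  T[3,4] 'ab' = ∅
  T[4,5] 'ba' = {B}
  T[5,6] 'aa' = {X2}  orig:{}
  T[6,7] 'ab' = ∅
  T[0,2] 'aaa' = {C}
  T[1,3] 'aaa' = {C}
  T[2,4] 'aab' = ∅
  T[3,5] 'aba' = ∅
  T[4,6] 'baa' = {A}
  T[5,7] 'aab' = ∅
  T[0,3] 'aaaa' = ∅
  T[1,4] 'aaab' = ∅
  T[2,5] 'aaba' = ∅
  T[3,6] 'abaa' = {X2}  orig:{}
  T[4,7] 'baab' = ∅
  T[0,4] 'aaaab' = ∅
  T[1,5] 'aaaba' = ∅
  T[2,6] 'aabaa' = {C}
  T[3,7] 'abaab' = ∅
  T[0,5] 'aaaaba' = ∅
  T[1,6] 'aaabaa' = ∅
  T[2,7] 'aabaab' = ∅
  T[0,6] 'aaaabaa' = ∅
  T[1,7] 'aaabaab' = ∅
  T[0,7] 'aaaabaab' = ∅

S ∉ T[0,7] ⇒ NO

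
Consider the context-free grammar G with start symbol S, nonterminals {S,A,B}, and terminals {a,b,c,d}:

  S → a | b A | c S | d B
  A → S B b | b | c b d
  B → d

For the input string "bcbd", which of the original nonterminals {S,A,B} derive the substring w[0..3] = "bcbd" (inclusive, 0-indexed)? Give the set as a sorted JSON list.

Convert to CNF:
  S -> T0 A | T1 S | T2 B | a
  A -> S X3 | T1 X4 | b
  B -> d
  T0 -> b
  T1 -> c
  T2 -> d
  X3 -> B T0
  X4 -> T0 T2

CYK fill, restricted to cells inside w[0..3]:
  cell(0,0) b: {A,T0}  orig:{A}
  cell(1,1) c: {T1}  orig:{}
  cell(2,2) b: {A,T0}  orig:{A}
  cell(3,3) d: {B,T2}  orig:{B}
  cell(0,1) bc: ∅
  cell(1,2) cb: ∅
  cell(2,3) bd: {X4}  orig:{}
  cell(0,2) bcb: ∅
  cell(1,3) cbd: {A}
  cell(0,3) bcbd: {S}

Original NTs in T[0,3] deriving "bcbd": ["S"]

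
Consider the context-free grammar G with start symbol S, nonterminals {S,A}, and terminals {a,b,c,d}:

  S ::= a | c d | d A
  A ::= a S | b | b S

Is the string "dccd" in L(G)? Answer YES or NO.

CNF form of G:
  S -> T2 T3 | T3 A | a
  A -> T0 S | T1 S | b
  T0 -> a
  T1 -> b
  T2 -> c
  T3 -> d

Fill CYK table bottom-up:
  cell(0,0) d: {T3}  orig:{}
  cell(1,1) c: {T2}  orig:{}
  cell(2,2) c: {T2}  orig:{}
  cell(3,3) d: {T3}  orig:{}
  cell(0,1) dc: ∅
  cell(1,2) cc: ∅
  cell(2,3) cd: {S}
  cell(0,2) dcc: ∅
  cell(1,3) ccd: ∅
  cell(0,3) dccd: ∅

S ∉ T[0,3] ⇒ NO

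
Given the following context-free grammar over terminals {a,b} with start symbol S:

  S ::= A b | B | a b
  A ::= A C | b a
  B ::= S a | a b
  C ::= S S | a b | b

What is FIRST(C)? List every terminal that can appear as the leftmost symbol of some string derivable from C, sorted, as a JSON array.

FIRST iteration:
iter 1:
  A via A→b a: +{b}
  B via B→a b: +{a}
  C via C→a b: +{a}
  C via C→b: +{b}
  S via S→A b: +{b}
  S via S→B: +{a}
  S: {a,b}  A: {b}  B: {a}  C: {a,b}
iter 2:
  B via B→S a: +{b}
  S: {a,b}  A: {b}  B: {a,b}  C: {a,b}
iter 3: done
  S: {a,b}  A: {b}  B: {a,b}  C: {a,b}

FIRST(C) = ["a", "b"]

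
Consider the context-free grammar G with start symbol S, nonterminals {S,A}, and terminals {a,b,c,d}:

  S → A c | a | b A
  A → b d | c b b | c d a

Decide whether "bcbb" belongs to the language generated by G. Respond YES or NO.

Convert to CNF:
  S -> A T2 | T0 A | a
  A -> T0 T1 | T2 X4 | T2 X5
  T0 -> b
  T1 -> d
  T2 -> c
  T3 -> a
  X4 -> T0 T0
  X5 -> T1 T3

Fill CYK table bottom-up:
  cell(0,0) b: {T0}  orig:{}
  cell(1,1) c: {T2}  orig:{}
  cell(2,2) b: {T0}  orig:{}
  cell(3,3) b: {T0}  orig:{}
  cell(0,1) bc: ∅
  cell(1,2) cb: ∅
  cell(2,3) bb: {X4}  orig:{}
  cell(0,2) bcb: ∅
  cell(1,3) cbb: {A}
  cell(0,3) bcbb: {S}

S ∈ T[0,3] ⇒ YES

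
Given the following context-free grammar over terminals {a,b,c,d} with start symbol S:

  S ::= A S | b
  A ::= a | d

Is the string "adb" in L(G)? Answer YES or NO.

CNF form of G:
  S -> A S | b
  A -> a | d

CYK fill:
  [0..0]={A}  "a"
  [1..1]={A}  "d"
  [2..2]={S}  "b"
  [0..1]=∅  "ad"
  [1..2]={S}  "db"
  [0..2]={S}  "adb"

S ∈ T[0,2] ⇒ YES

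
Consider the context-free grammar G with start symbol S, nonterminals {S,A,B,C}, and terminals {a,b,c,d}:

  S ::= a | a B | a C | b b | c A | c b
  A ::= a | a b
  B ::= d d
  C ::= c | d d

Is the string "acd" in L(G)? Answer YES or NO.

CNF form of G:
  S -> T0 B | T0 C | T1 T1 | T3 A | T3 T1 | a
  A -> T0 T1 | a
  B -> T2 T2
  C -> T2 T2 | c
  T0 -> a
  T1 -> b
  T2 -> d
  T3 -> c

CYK table (by increasing span):
  [0..0]={A,S,T0}  "a"  orig:{A,S}
  [1..1]={C,T3}  "c"  orig:{C}
  [2..2]={T2}  "d"  orig:{}
  [0..1]={S}  "ac"
  [1..2]=∅  "cd"
  [0..2]=∅  "acd"

S ∉ T[0,2] ⇒ NO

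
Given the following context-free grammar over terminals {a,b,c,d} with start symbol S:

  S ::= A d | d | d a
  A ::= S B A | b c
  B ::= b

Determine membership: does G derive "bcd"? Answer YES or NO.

CNF form of G:
  S -> A T2 | T2 T3 | d
  A -> S X4 | T0 T1
  B -> b
  T0 -> b
  T1 -> c
  T2 -> d
  T3 -> a
  X4 -> B A

Fill CYK table bottom-up:
  T[0,0] 'b' = {B,T0}  orig:{B}
  T[1,1] 'c' = {T1}  orig:{}
  T[2,2] 'd' = {S,T2}  orig:{S}
  T[0,1] 'bc' = {A}
  T[1,2] 'cd' = ∅
  T[0,2] 'bcd' = {S}

S ∈ T[0,2] ⇒ YES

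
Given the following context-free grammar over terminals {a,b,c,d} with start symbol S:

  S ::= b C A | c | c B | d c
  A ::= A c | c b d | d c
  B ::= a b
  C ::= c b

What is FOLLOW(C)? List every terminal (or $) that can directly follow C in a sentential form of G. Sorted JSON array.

Compute FIRST by fixpoint:
[1]
  A via A→c b d: +{c}
  A via A→d c: +{d}
  B via B→a b: +{a}
  C via C→c b: +{c}
  S via S→b C A: +{b}
  S via S→c: +{c}
  S via S→d c: +{d}
  FIRST(S)={b,c,d}  FIRST(A)={c,d}  FIRST(B)={a}  FIRST(C)={c}
[2] (no change)
  FIRST(S)={b,c,d}  FIRST(A)={c,d}  FIRST(B)={a}  FIRST(C)={c}

FOLLOW sets:
initialize: $ ∈ FOLLOW(S)
[1]
  A→A c: FOLLOW(A) ⊇ FIRST(c) = {c}; new: +{c}
  S→b C A: FOLLOW(C) ⊇ FIRST(A) = {c,d}; new: +{c,d}
  S→b C A: FOLLOW(A) ⊇ FOLLOW(S) ⊇ {$}; new: +{$}
  S→c B: FOLLOW(B) ⊇ FOLLOW(S) ⊇ {$}; new: +{$}
  S: {$}  A: {$,c}  B: {$}  C: {c,d}
[2] (no change)
  S: {$}  A: {$,c}  B: {$}  C: {c,d}

FOLLOW(C) = ["c", "d"]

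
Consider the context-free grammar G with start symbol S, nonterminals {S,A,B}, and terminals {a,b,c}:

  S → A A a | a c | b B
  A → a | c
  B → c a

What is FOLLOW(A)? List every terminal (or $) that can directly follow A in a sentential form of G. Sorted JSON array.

FIRST iteration:
[1]
  A via A→a: +{a}
  A via A→c: +{c}
  B via B→c a: +{c}
  S via S→A A a: +{a,c}
  S via S→b B: +{b}
  FIRST[S]={a,b,c}  FIRST[A]={a,c}  FIRST[B]={c}
[2] done
  FIRST[S]={a,b,c}  FIRST[A]={a,c}  FIRST[B]={c}

FOLLOW sets:
initialize: $ ∈ FOLLOW(S)
pass 1:
  S→A A a: FOLLOW(A) ⊇ FIRST(A) = {a,c}; new: +{a,c}
  S→b B: FOLLOW(B) ⊇ FOLLOW(S) ⊇ {$}; new: +{$}
  S: {$}  A: {a,c}  B: {$}
pass 2: (no change)
  S: {$}  A: {a,c}  B: {$}

FOLLOW(A) = ["a", "c"]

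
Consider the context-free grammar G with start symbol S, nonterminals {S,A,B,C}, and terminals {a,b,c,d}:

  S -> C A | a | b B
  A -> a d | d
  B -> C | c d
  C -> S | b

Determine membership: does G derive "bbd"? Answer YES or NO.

CNF form of G:
  S -> C A | T2 B | a
  A -> T0 T1 | d
  B -> C A | T2 B | T3 T1 | a | b
  C -> C A | T2 B | a | b
  T0 -> a
  T1 -> d
  T2 -> b
  T3 -> c

CYK table (by increasing span):
  [0..0]={B,C,T2}  "b"  orig:{B,C}
  [1..1]={B,C,T2}  "b"  orig:{B,C}
  [2..2]={A,T1}  "d"  orig:{A}
  [0..1]={B,C,S}  "bb"
  [1..2]={B,C,S}  "bd"
  [0..2]={B,C,S}  "bbd"

S ∈ T[0,2] ⇒ YES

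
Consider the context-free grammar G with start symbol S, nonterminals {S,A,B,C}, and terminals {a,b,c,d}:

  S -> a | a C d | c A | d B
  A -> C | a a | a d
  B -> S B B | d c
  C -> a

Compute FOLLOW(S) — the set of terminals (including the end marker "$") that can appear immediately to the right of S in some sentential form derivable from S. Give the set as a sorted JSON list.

FIRST sets, iterate to fixpoint:
pass 1:
  A via A→a a: +{a}
  B via B→d c: +{d}
  C via C→a: +{a}
  S via S→a: +{a}
  S via S→c A: +{c}
  S via S→d B: +{d}
  S: {a,c,d}  A: {a}  B: {d}  C: {a}
pass 2:
  B via B→S B B: +{a,c}
  S: {a,c,d}  A: {a}  B: {a,c,d}  C: {a}
pass 3: (stable)
  S: {a,c,d}  A: {a}  B: {a,c,d}  C: {a}

FOLLOW iteration:
initialize: $ ∈ FOLLOW(S)
pass 1:
  B→S B B: FOLLOW(S) ⊇ FIRST(B) = {a,c,d}; new: +{a,c,d}
  B→S B B: FOLLOW(B) ⊇ FIRST(B) = {a,c,d}; new: +{a,c,d}
  S→a C d: FOLLOW(C) ⊇ FIRST(d) = {d}; new: +{d}
  S→c A: FOLLOW(A) ⊇ FOLLOW(S) ⊇ {$,a,c,d}; new: +{$,a,c,d}
  S→d B: FOLLOW(B) ⊇ FOLLOW(S) ⊇ {$,a,c,d}; new: +{$}
  FOLLOW(S)={$,a,c,d}  FOLLOW(A)={$,a,c,d}  FOLLOW(B)={$,a,c,d}  FOLLOW(C)={d}
pass 2:
  A→C: FOLLOW(C) ⊇ FOLLOW(A) ⊇ {$,a,c,d}; new: +{$,a,c}
  FOLLOW(S)={$,a,c,d}  FOLLOW(A)={$,a,c,d}  FOLLOW(B)={$,a,c,d}  FOLLOW(C)={$,a,c,d}
pass 3: done
  FOLLOW(S)={$,a,c,d}  FOLLOW(A)={$,a,c,d}  FOLLOW(B)={$,a,c,d}  FOLLOW(C)={$,a,c,d}

FOLLOW(S) = ["$", "a", "c", "d"]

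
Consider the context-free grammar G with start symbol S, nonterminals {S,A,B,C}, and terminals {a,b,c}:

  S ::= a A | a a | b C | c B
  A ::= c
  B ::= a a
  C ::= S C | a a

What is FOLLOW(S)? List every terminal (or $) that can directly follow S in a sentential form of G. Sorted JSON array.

FIRST iteration:
round 1:
  A via A→c: +{c}
  B via B→a a: +{a}
  C via C→a a: +{a}
  S via S→a A: +{a}
  S via S→b C: +{b}
  S via S→c B: +{c}
  FIRST[S]={a,b,c}  FIRST[A]={c}  FIRST[B]={a}  FIRST[C]={a}
round 2:
  C via C→S C: +{b,c}
  FIRST[S]={a,b,c}  FIRST[A]={c}  FIRST[B]={a}  FIRST[C]={a,b,c}
round 3: (no change)
  FIRST[S]={a,b,c}  FIRST[A]={c}  FIRST[B]={a}  FIRST[C]={a,b,c}

FOLLOW sets:
seed FOLLOW(S) with $
pass 1:
  C→S C: FOLLOW(S) ⊇ FIRST(C) = {a,b,c}; new: +{a,b,c}
  S→a A: FOLLOW(A) ⊇ FOLLOW(S) ⊇ {$,a,b,c}; new: +{$,a,b,c}
  S→b C: FOLLOW(C) ⊇ FOLLOW(S) ⊇ {$,a,b,c}; new: +{$,a,b,c}
  S→c B: FOLLOW(B) ⊇ FOLLOW(S) ⊇ {$,a,b,c}; new: +{$,a,b,c}
  S: {$,a,b,c}  A: {$,a,b,c}  B: {$,a,b,c}  C: {$,a,b,c}
pass 2: — fixpoint
  S: {$,a,b,c}  A: {$,a,b,c}  B: {$,a,b,c}  C: {$,a,b,c}

FOLLOW(S) = ["$", "a", "b", "c"]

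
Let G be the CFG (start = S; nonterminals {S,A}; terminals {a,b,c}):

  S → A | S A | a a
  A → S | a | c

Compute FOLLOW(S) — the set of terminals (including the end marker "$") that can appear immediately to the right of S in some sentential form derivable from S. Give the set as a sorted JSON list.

Compute FIRST by fixpoint:
round 1:
  A via A→a: +{a}
  A via A→c: +{c}
  S via S→A: +{a,c}
  S: {a,c}  A: {a,c}
round 2: — fixpoint
  S: {a,c}  A: {a,c}

FOLLOW sets:
seed FOLLOW(S) with $
round 1:
  S→A: FOLLOW(A) ⊇ FOLLOW(S) ⊇ {$}; new: +{$}
  S→S A: FOLLOW(S) ⊇ FIRST(A) = {a,c}; new: +{a,c}
  S→S A: FOLLOW(A) ⊇ FOLLOW(S) ⊇ {$,a,c}; new: +{a,c}
  S: {$,a,c}  A: {$,a,c}
round 2: (stable)
  S: {$,a,c}  A: {$,a,c}

FOLLOW(S) = ["$", "a", "c"]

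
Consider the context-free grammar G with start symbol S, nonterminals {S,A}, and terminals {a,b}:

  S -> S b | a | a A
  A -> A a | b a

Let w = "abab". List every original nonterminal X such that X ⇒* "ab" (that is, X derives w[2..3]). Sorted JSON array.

Convert to CNF:
  S -> S T1 | T0 A | a
  A -> A T0 | T1 T0
  T0 -> a
  T1 -> b

Fill CYK table bottom-up — only the sub-triangle for w[2..3]:
  [2..2]={S,T0}  "a"  orig:{S}
  [3..3]={T1}  "b"  orig:{}
  [2..3]={S}  "ab"

Original NTs in T[2,3] deriving "ab": ["S"]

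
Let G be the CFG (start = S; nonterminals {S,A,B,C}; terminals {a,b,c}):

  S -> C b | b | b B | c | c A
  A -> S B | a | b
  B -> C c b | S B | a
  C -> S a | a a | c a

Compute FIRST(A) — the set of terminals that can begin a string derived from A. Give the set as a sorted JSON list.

Compute FIRST by fixpoint:
[1]
  A via A→a: +{a}
  A via A→b: +{b}
  B via B→a: +{a}
  C via C→a a: +{a}
  C via C→c a: +{c}
  S via S→C b: +{a,c}
  S via S→b: +{b}
  S: {a,b,c}  A: {a,b}  B: {a}  C: {a,c}
[2]
  A via A→S B: +{c}
  B via B→C c b: +{c}
  B via B→S B: +{b}
  C via C→S a: +{b}
  S: {a,b,c}  A: {a,b,c}  B: {a,b,c}  C: {a,b,c}
[3] done
  S: {a,b,c}  A: {a,b,c}  B: {a,b,c}  C: {a,b,c}

FIRST(A) = ["a", "b", "c"]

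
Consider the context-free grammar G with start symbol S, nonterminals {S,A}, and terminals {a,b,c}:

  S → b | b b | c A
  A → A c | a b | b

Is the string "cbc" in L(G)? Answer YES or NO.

Convert to CNF:
  S -> T0 A | T2 T2 | b
  A -> A T0 | T1 T2 | b
  T0 -> c
  T1 -> a
  T2 -> b

Fill CYK table bottom-up:
  cell(0,0) c: {T0}  orig:{}
  cell(1,1) b: {A,S,T2}  orig:{A,S}
  cell(2,2) c: {T0}  orig:{}
  cell(0,1) cb: {S}
  cell(1,2) bc: {A}
  cell(0,2) cbc: {S}

S ∈ T[0,2] ⇒ YES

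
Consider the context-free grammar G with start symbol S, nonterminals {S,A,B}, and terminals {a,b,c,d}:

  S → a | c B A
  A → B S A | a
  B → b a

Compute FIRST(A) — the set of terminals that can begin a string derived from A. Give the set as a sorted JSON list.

FIRST iteration:
iter 1:
  A via A→a: +{a}
  B via B→b a: +{b}
  S via S→a: +{a}
  S via S→c B A: +{c}
  FIRST[S]={a,c}  FIRST[A]={a}  FIRST[B]={b}
iter 2:
  A via A→B S A: +{b}
  FIRST[S]={a,c}  FIRST[A]={a,b}  FIRST[B]={b}
iter 3: (no change)
  FIRST[S]={a,c}  FIRST[A]={a,b}  FIRST[B]={b}

FIRST(A) = ["a", "b"]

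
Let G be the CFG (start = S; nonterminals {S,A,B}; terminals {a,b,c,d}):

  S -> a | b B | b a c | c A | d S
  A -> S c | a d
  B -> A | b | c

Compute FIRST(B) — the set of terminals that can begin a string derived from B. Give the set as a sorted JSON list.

FIRST sets, iterate to fixpoint:
round 1:
  A via A→a d: +{a}
  B via B→A: +{a}
  B via B→b: +{b}
  B via B→c: +{c}
  S via S→a: +{a}
  S via S→b B: +{b}
  S via S→c A: +{c}
  S via S→d S: +{d}
  FIRST[S]={a,b,c,d}  FIRST[A]={a}  FIRST[B]={a,b,c}
round 2:
  A via A→S c: +{b,c,d}
  B via B→A: +{d}
  FIRST[S]={a,b,c,d}  FIRST[A]={a,b,c,d}  FIRST[B]={a,b,c,d}
round 3: (stable)
  FIRST[S]={a,b,c,d}  FIRST[A]={a,b,c,d}  FIRST[B]={a,b,c,d}

FIRST(B) = ["a", "b", "c", "d"]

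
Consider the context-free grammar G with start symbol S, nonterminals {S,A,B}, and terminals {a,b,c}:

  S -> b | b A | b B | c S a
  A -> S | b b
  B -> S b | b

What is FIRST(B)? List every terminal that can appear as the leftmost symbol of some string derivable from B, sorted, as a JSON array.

FIRST sets, iterate to fixpoint:
iter 1:
  A via A→b b: +{b}
  B via B→b: +{b}
  S via S→b: +{b}
  S via S→c S a: +{c}
  S: {b,c}  A: {b}  B: {b}
iter 2:
  A via A→S: +{c}
  B via B→S b: +{c}
  S: {b,c}  A: {b,c}  B: {b,c}
iter 3: (stable)
  S: {b,c}  A: {b,c}  B: {b,c}

FIRST(B) = ["b", "c"]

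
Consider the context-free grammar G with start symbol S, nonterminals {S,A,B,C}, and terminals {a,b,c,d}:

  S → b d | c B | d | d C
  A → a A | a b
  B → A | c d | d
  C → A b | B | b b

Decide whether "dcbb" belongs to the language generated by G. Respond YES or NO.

CNF form of G:
  S -> T1 T3 | T2 B | T3 C | d
  A -> T0 A | T0 T1
  B -> T0 A | T0 T1 | T2 T3 | d
  C -> A T1 | T0 A | T0 T1 | T1 T1 | T2 T3 | d
  T0 -> a
  T1 -> b
  T2 -> c
  T3 -> d

Fill CYK table bottom-up:
  cell(0,0) d: {B,C,S,T3}  orig:{B,C,S}
  cell(1,1) c: {T2}  orig:{}
  cell(2,2) b: {T1}  orig:{}
  cell(3,3) b: {T1}  orig:{}
  cell(0,1) dc: ∅
  cell(1,2) cb: ∅
  cell(2,3) bb: {C}
  cell(0,2) dcb: ∅
  cell(1,3) cbb: ∅
  cell(0,3) dcbb: ∅

S ∉ T[0,3] ⇒ NO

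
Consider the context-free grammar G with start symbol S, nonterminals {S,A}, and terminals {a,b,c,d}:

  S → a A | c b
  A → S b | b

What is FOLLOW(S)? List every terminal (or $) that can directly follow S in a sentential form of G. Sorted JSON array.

FIRST iteration:
iter 1:
  A via A→b: +{b}
  S via S→a A: +{a}
  S via S→c b: +{c}
  FIRST[S]={a,c}  FIRST[A]={b}
iter 2:
  A via A→S b: +{a,c}
  FIRST[S]={a,c}  FIRST[A]={a,b,c}
iter 3: (no change)
  FIRST[S]={a,c}  FIRST[A]={a,b,c}

FOLLOW sets:
seed FOLLOW(S) with $
round 1:
  A→S b: FOLLOW(S) ⊇ FIRST(b) = {b}; new: +{b}
  S→a A: FOLLOW(A) ⊇ FOLLOW(S) ⊇ {$,b}; new: +{$,b}
  FOLLOW(S)={$,b}  FOLLOW(A)={$,b}
round 2: done
  FOLLOW(S)={$,b}  FOLLOW(A)={$,b}

FOLLOW(S) = ["$", "b"]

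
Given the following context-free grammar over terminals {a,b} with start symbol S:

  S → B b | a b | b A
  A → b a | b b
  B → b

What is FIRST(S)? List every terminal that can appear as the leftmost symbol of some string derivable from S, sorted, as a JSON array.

Compute FIRST by fixpoint:
[1]
  A via A→b a: +{b}
  B via B→b: +{b}
  S via S→B b: +{b}
  S via S→a b: +{a}
  FIRST[S]={a,b}  FIRST[A]={b}  FIRST[B]={b}
[2] done
  FIRST[S]={a,b}  FIRST[A]={b}  FIRST[B]={b}

FIRST(S) = ["a", "b"]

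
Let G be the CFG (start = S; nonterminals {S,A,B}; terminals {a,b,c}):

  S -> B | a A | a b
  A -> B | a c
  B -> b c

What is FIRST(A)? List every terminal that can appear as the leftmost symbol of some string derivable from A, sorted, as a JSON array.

FIRST sets, iterate to fixpoint:
round 1:
  A via A→a c: +{a}
  B via B→b c: +{b}
  S via S→B: +{b}
  S via S→a A: +{a}
  FIRST(S)={a,b}  FIRST(A)={a}  FIRST(B)={b}
round 2:
  A via A→B: +{b}
  FIRST(S)={a,b}  FIRST(A)={a,b}  FIRST(B)={b}
round 3: — fixpoint
  FIRST(S)={a,b}  FIRST(A)={a,b}  FIRST(B)={b}

FIRST(A) = ["a", "b"]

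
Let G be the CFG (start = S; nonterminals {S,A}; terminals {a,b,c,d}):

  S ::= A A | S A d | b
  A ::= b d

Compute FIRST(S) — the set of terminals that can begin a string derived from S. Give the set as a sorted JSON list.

Compute FIRST by fixpoint:
round 1:
  A via A→b d: +{b}
  S via S→A A: +{b}
  FIRST(S)={b}  FIRST(A)={b}
round 2: (stable)
  FIRST(S)={b}  FIRST(A)={b}

FIRST(S) = ["b"]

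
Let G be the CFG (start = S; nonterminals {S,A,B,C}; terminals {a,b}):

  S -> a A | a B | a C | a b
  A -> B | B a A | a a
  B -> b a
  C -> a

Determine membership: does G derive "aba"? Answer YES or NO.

Convert to CNF:
  S -> T0 A | T0 B | T0 C | T0 T1
  A -> B X2 | T0 T0 | T1 T0
  B -> T1 T0
  C -> a
  T0 -> a
  T1 -> b
  X2 -> T0 A

CYK fill:
  cell(0,0) a: {C,T0}  orig:{C}
  cell(1,1) b: {T1}  orig:{}
  cell(2,2) a: {C,T0}  orig:{C}
  cell(0,1) ab: {S}
  cell(1,2) ba: {A,B}
  cell(0,2) aba: {S,X2}  orig:{S}

S ∈ T[0,2] ⇒ YES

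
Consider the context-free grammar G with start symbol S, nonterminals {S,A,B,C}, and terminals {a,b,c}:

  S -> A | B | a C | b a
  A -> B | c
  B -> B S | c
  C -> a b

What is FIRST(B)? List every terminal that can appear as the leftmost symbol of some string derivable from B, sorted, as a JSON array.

FIRST sets, iterate to fixpoint:
[1]
  A via A→c: +{c}
  B via B→c: +{c}
  C via C→a b: +{a}
  S via S→A: +{c}
  S via S→a C: +{a}
  S via S→b a: +{b}
  FIRST[S]={a,b,c}  FIRST[A]={c}  FIRST[B]={c}  FIRST[C]={a}
[2] done
  FIRST[S]={a,b,c}  FIRST[A]={c}  FIRST[B]={c}  FIRST[C]={a}

FIRST(B) = ["c"]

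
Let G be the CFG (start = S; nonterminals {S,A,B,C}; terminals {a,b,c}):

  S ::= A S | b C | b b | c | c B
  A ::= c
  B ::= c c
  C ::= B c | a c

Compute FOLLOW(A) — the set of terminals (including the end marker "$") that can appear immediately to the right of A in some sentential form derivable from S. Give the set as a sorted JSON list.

FIRST iteration:
pass 1:
  A via A→c: +{c}
  B via B→c c: +{c}
  C via C→B c: +{c}
  C via C→a c: +{a}
  S via S→A S: +{c}
  S via S→b C: +{b}
  FIRST[S]={b,c}  FIRST[A]={c}  FIRST[B]={c}  FIRST[C]={a,c}
pass 2: done
  FIRST[S]={b,c}  FIRST[A]={c}  FIRST[B]={c}  FIRST[C]={a,c}

Compute FOLLOW by fixpoint:
seed FOLLOW(S) with $
iter 1:
  C→B c: FOLLOW(B) ⊇ FIRST(c) = {c}; new: +{c}
  S→A S: FOLLOW(A) ⊇ FIRST(S) = {b,c}; new: +{b,c}
  S→b C: FOLLOW(C) ⊇ FOLLOW(S) ⊇ {$}; new: +{$}
  S→c B: FOLLOW(B) ⊇ FOLLOW(S) ⊇ {$}; new: +{$}
  FOLLOW[S]={$}  FOLLOW[A]={b,c}  FOLLOW[B]={$,c}  FOLLOW[C]={$}
iter 2: — fixpoint
  FOLLOW[S]={$}  FOLLOW[A]={b,c}  FOLLOW[B]={$,c}  FOLLOW[C]={$}

FOLLOW(A) = ["b", "c"]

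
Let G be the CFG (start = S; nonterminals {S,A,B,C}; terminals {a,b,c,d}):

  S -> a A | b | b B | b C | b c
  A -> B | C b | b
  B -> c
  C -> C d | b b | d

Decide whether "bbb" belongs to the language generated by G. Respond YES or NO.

CNF form of G:
  S -> T0 B | T0 C | T0 T3 | T2 A | b
  A -> C T0 | b | c
  B -> c
  C -> C T1 | T0 T0 | d
  T0 -> b
  T1 -> d
  T2 -> a
  T3 -> c

Fill CYK table bottom-up:
  cell(0,0) b: {A,S,T0}  orig:{A,S}
  cell(1,1) b: {A,S,T0}  orig:{A,S}
  cell(2,2) b: {A,S,T0}  orig:{A,S}
  cell(0,1) bb: {C}
  cell(1,2) bb: {C}
  cell(0,2) bbb: {A,S}

S ∈ T[0,2] ⇒ YES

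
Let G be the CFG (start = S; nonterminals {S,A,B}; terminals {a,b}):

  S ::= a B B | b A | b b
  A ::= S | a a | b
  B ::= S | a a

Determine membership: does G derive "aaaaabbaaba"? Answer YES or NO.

CNF form of G:
  S -> T0 X4 | T1 A | T1 T1
  A -> T0 T0 | T0 X2 | T1 A | T1 T1 | b
  B -> T0 T0 | T0 X3 | T1 A | T1 T1
  T0 -> a
  T1 -> b
  X2 -> B B
  X3 -> B B
  X4 -> B B

CYK fill:
  [0..0]={T0}  "a"  orig:{}
  [1..1]={T0}  "a"  orig:{}
  [2..2]={T0}  "a"  orig:{}
  [3..3]={T0}  "a"  orig:{}
  [4..4]={T0}  "a"  orig:{}
  [5..5]={A,T1}  "b"  orig:{A}
  [6..6]={A,T1}  "b"  orig:{A}
  [7..7]={T0}  "a"  orig:{}
  [8..8]={T0}  "a"  orig:{}
  [9..9]={A,T1}  "b"  orig:{A}
  [10..10]={T0}  "a"  orig:{}
  [0..1]={A,B}  "aa"
  [1..2]={A,B}  "aa"
  [2..3]={A,B}  "aa"
  [3..4]={A,B}  "aa"
  [4..5]=∅  "ab"
  [5..6]={A,B,S}  "bb"
  [6..7]=∅  "ba"
  [7..8]={A,B}  "aa"
  [8..9]=∅  "ab"
  [9..10]=∅  "ba"
  [0..2]=∅  "aaa"
  [1..3]=∅  "aaa"
  [2..4]=∅  "aaa"
  [3..5]=∅  "aab"
  [4..6]=∅  "abb"
  [5..7]=∅  "bba"
  [6..8]={A,B,S}  "baa"
  [7..9]=∅  "aab"
  [8..10]=∅  "aba"
  [0..3]={X2,X3,X4}  "aaaa"  orig:{}
  [1..4]={X2,X3,X4}  "aaaa"  orig:{}
  [2..5]=∅  "aaab"
  [3..6]={X2,X3,X4}  "aabb"  orig:{}
  [4..7]=∅  "abba"
  [5..8]={A,B,S,X2,X3,X4}  "bbaa"  orig:{A,B,S}
  [6..9]=∅  "baab"
  [7..10]=∅  "aaba"
  [0..4]={A,B,S}  "aaaaa"
  [1..5]=∅  "aaaab"
  [2..6]={A,B,S}  "aaabb"
  [3..7]=∅  "aabba"
  [4..8]={A,B,S}  "abbaa"
  [5..9]=∅  "bbaab"
  [6..10]=∅  "baaba"
  [0..5]=∅  "aaaaab"
  [1..6]=∅  "aaaabb"
  [2..7]=∅  "aaabba"
  [3..8]={X2,X3,X4}  "aabbaa"  orig:{}
  [4..9]=∅  "abbaab"
  [5..10]=∅  "bbaaba"
  [0..6]={X2,X3,X4}  "aaaaabb"  orig:{}
  [1..7]=∅  "aaaabba"
  [2..8]={A,B,S,X2,X3,X4}  "aaabbaa"  orig:{A,B,S}
  [3..9]=∅  "aabbaab"
  [4..10]=∅  "abbaaba"
  [0..7]=∅  "aaaaabba"
  [1..8]={A,B,S}  "aaaabbaa"
  [2..9]=∅  "aaabbaab"
  [3..10]=∅  "aabbaaba"
  [0..8]={X2,X3,X4}  "aaaaabbaa"  orig:{}
  [1..9]=∅  "aaaabbaab"
  [2..10]=∅  "aaabbaaba"
  [0..9]=∅  "aaaaabbaab"
  [1..10]=∅  "aaaabbaaba"
  [0..10]=∅  "aaaaabbaaba"

S ∉ T[0,10] ⇒ NO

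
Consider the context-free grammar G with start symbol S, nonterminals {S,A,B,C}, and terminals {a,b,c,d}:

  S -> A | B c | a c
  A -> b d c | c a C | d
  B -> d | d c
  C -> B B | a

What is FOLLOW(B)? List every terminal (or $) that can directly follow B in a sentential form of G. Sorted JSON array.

FIRST sets, iterate to fixpoint:
round 1:
  A via A→b d c: +{b}
  A via A→c a C: +{c}
  A via A→d: +{d}
  B via B→d: +{d}
  C via C→B B: +{d}
  C via C→a: +{a}
  S via S→A: +{b,c,d}
  S via S→a c: +{a}
  FIRST[S]={a,b,c,d}  FIRST[A]={b,c,d}  FIRST[B]={d}  FIRST[C]={a,d}
round 2: (no change)
  FIRST[S]={a,b,c,d}  FIRST[A]={b,c,d}  FIRST[B]={d}  FIRST[C]={a,d}

FOLLOW sets:
seed FOLLOW(S) with $
[1]
  C→B B: FOLLOW(B) ⊇ FIRST(B) = {d}; new: +{d}
  S→A: FOLLOW(A) ⊇ FOLLOW(S) ⊇ {$}; new: +{$}
  S→B c: FOLLOW(B) ⊇ FIRST(c) = {c}; new: +{c}
  S: {$}  A: {$}  B: {c,d}  C: {}
[2]
  A→c a C: FOLLOW(C) ⊇ FOLLOW(A) ⊇ {$}; new: +{$}
  C→B B: FOLLOW(B) ⊇ FOLLOW(C) ⊇ {$}; new: +{$}
  S: {$}  A: {$}  B: {$,c,d}  C: {$}
[3] — fixpoint
  S: {$}  A: {$}  B: {$,c,d}  C: {$}

FOLLOW(B) = ["$", "c", "d"]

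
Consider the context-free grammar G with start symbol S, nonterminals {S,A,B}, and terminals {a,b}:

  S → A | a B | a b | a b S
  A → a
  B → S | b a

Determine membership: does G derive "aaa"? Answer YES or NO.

Convert to CNF:
  S -> T0 B | T0 T1 | T0 X3 | a
  A -> a
  B -> T0 B | T0 T1 | T0 X2 | T1 T0 | a
  T0 -> a
  T1 -> b
  X2 -> T1 S
  X3 -> T1 S

CYK fill:
  T[0,0] 'a' = {A,B,S,T0}  orig:{A,B,S}
  T[1,1] 'a' = {A,B,S,T0}  orig:{A,B,S}
  T[2,2] 'a' = {A,B,S,T0}  orig:{A,B,S}
  T[0,1] 'aa' = {B,S}
  T[1,2] 'aa' = {B,S}
  T[0,2] 'aaa' = {B,S}

S ∈ T[0,2] ⇒ YES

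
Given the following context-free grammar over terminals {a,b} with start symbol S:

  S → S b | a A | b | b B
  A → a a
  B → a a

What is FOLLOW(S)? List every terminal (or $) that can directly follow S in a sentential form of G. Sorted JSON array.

FIRST iteration:
pass 1:
  A via A→a a: +{a}
  B via B→a a: +{a}
  S via S→a A: +{a}
  S via S→b: +{b}
  FIRST[S]={a,b}  FIRST[A]={a}  FIRST[B]={a}
pass 2: (stable)
  FIRST[S]={a,b}  FIRST[A]={a}  FIRST[B]={a}

FOLLOW iteration:
FOLLOW(S) := {$}
round 1:
  S→S b: FOLLOW(S) ⊇ FIRST(b) = {b}; new: +{b}
  S→a A: FOLLOW(A) ⊇ FOLLOW(S) ⊇ {$,b}; new: +{$,b}
  S→b B: FOLLOW(B) ⊇ FOLLOW(S) ⊇ {$,b}; new: +{$,b}
  FOLLOW(S)={$,b}  FOLLOW(A)={$,b}  FOLLOW(B)={$,b}
round 2: (stable)
  FOLLOW(S)={$,b}  FOLLOW(A)={$,b}  FOLLOW(B)={$,b}

FOLLOW(S) = ["$", "b"]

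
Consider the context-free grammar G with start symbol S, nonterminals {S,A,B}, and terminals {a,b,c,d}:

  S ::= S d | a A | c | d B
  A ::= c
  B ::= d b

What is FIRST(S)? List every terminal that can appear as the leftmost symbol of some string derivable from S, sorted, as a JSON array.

FIRST sets, iterate to fixpoint:
round 1:
  A via A→c: +{c}
  B via B→d b: +{d}
  S via S→a A: +{a}
  S via S→c: +{c}
  S via S→d B: +{d}
  FIRST(S)={a,c,d}  FIRST(A)={c}  FIRST(B)={d}
round 2: (stable)
  FIRST(S)={a,c,d}  FIRST(A)={c}  FIRST(B)={d}

FIRST(S) = ["a", "c", "d"]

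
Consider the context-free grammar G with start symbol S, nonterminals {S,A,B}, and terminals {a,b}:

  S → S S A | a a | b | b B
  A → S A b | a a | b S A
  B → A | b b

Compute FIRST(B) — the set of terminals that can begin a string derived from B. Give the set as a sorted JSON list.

FIRST iteration:
round 1:
  A via A→a a: +{a}
  A via A→b S A: +{b}
  B via B→A: +{a,b}
  S via S→a a: +{a}
  S via S→b: +{b}
  FIRST[S]={a,b}  FIRST[A]={a,b}  FIRST[B]={a,b}
round 2: — fixpoint
  FIRST[S]={a,b}  FIRST[A]={a,b}  FIRST[B]={a,b}

FIRST(B) = ["a", "b"]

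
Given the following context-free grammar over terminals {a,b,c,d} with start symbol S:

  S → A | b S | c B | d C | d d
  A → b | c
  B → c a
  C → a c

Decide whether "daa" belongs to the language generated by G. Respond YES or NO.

CNF form of G:
  S -> T0 B | T2 S | T3 C | T3 T3 | b | c
  A -> b | c
  B -> T0 T1
  C -> T1 T0
  T0 -> c
  T1 -> a
  T2 -> b
  T3 -> d

CYK fill:
  [0..0]={T3}  "d"  orig:{}
  [1..1]={T1}  "a"  orig:{}
  [2..2]={T1}  "a"  orig:{}
  [0..1]=∅  "da"
  [1..2]=∅  "aa"
  [0..2]=∅  "daa"

S ∉ T[0,2] ⇒ NO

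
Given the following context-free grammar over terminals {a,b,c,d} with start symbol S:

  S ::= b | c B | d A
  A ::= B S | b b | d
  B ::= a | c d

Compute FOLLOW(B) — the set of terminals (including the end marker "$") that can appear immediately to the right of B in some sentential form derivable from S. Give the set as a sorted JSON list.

FIRST iteration:
iter 1:
  A via A→b b: +{b}
  A via A→d: +{d}
  B via B→a: +{a}
  B via B→c d: +{c}
  S via S→b: +{b}
  S via S→c B: +{c}
  S via S→d A: +{d}
  FIRST[S]={b,c,d}  FIRST[A]={b,d}  FIRST[B]={a,c}
iter 2:
  A via A→B S: +{a,c}
  FIRST[S]={b,c,d}  FIRST[A]={a,b,c,d}  FIRST[B]={a,c}
iter 3: — fixpoint
  FIRST[S]={b,c,d}  FIRST[A]={a,b,c,d}  FIRST[B]={a,c}

FOLLOW sets:
FOLLOW(S) := {$}
iter 1:
  A→B S: FOLLOW(B) ⊇ FIRST(S) = {b,c,d}; new: +{b,c,d}
  S→c B: FOLLOW(B) ⊇ FOLLOW(S) ⊇ {$}; new: +{$}
  S→d A: FOLLOW(A) ⊇ FOLLOW(S) ⊇ {$}; new: +{$}
  S: {$}  A: {$}  B: {$,b,c,d}
iter 2: — fixpoint
  S: {$}  A: {$}  B: {$,b,c,d}

FOLLOW(B) = ["$", "b", "c", "d"]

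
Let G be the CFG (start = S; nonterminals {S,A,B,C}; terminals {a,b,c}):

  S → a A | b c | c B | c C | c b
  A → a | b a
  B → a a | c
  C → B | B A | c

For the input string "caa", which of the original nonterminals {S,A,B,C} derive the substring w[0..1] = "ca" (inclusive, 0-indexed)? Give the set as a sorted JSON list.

Convert to CNF:
  S -> T0 T2 | T1 A | T2 B | T2 C | T2 T0
  A -> T0 T1 | a
  B -> T1 T1 | c
  C -> B A | T1 T1 | c
  T0 -> b
  T1 -> a
  T2 -> c

Fill CYK table bottom-up, restricted to cells inside w[0..1]:
  T[0,0] 'c' = {B,C,T2}  orig:{B,C}
  T[1,1] 'a' = {A,T1}  orig:{A}
  T[0,1] 'ca' = {C}

Original NTs in T[0,1] deriving "ca": ["C"]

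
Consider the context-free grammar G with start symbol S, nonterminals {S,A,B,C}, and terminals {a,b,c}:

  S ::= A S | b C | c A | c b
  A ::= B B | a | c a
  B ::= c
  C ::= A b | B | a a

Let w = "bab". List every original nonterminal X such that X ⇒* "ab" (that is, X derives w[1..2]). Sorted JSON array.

CNF form of G:
  S -> A S | T0 A | T0 T2 | T2 C
  A -> B B | T0 T1 | a
  B -> c
  C -> A T2 | T1 T1 | c
  T0 -> c
  T1 -> a
  T2 -> b

CYK fill — only the sub-triangle for w[1..2]:
  [1..1]={A,T1}  "a"  orig:{A}
  [2..2]={T2}  "b"  orig:{}
  [1..2]={C}  "ab"

Original NTs in T[1,2] deriving "ab": ["C"]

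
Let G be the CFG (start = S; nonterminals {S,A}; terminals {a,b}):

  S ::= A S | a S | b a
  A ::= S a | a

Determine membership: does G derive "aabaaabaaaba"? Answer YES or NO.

CNF form of G:
  S -> A S | T0 S | T1 T0
  A -> S T0 | a
  T0 -> a
  T1 -> b

CYK table (by increasing span):
  cell(0,0) a: {A,T0}  orig:{A}
  cell(1,1) a: {A,T0}  orig:{A}
  cell(2,2) b: {T1}  orig:{}
  cell(3,3) a: {A,T0}  orig:{A}
  cell(4,4) a: {A,T0}  orig:{A}
  cell(5,5) a: {A,T0}  orig:{A}
  cell(6,6) b: {T1}  orig:{}
  cell(7,7) a: {A,T0}  orig:{A}
  cell(8,8) a: {A,T0}  orig:{A}
  cell(9,9) a: {A,T0}  orig:{A}
  cell(10,10) b: {T1}  orig:{}
  cell(11,11) a: {A,T0}  orig:{A}
  cell(0,1) aa: ∅
  cell(1,2) ab: ∅
  cell(2,3) ba: {S}
  cell(3,4) aa: ∅
  cell(4,5) aa: ∅
  cell(5,6) ab: ∅
  cell(6,7) ba: {S}
  cell(7,8) aa: ∅
  cell(8,9) aa: ∅
  cell(9,10) ab: ∅
  cell(10,11) ba: {S}
  cell(0,2) aab: ∅
  cell(1,3) aba: {S}
  cell(2,4) baa: {A}
  cell(3,5) aaa: ∅
  cell(4,6) aab: ∅
  cell(5,7) aba: {S}
  cell(6,8) baa: {A}
  cell(7,9) aaa: ∅
  cell(8,10) aab: ∅
  cell(9,11) aba: {S}
  cell(0,3) aaba: {S}
  cell(1,4) abaa: {A}
  cell(2,5) baaa: ∅
  cell(3,6) aaab: ∅
  cell(4,7) aaba: {S}
  cell(5,8) abaa: {A}
  cell(6,9) baaa: ∅
  cell(7,10) aaab: ∅
  cell(8,11) aaba: {S}
  cell(0,4) aabaa: {A}
  cell(1,5) abaaa: ∅
  cell(2,6) baaab: ∅
  cell(3,7) aaaba: {S}
  cell(4,8) aabaa: {A}
  cell(5,9) abaaa: ∅
  cell(6,10) baaab: ∅
  cell(7,11) aaaba: {S}
  cell(0,5) aabaaa: ∅
  cell(1,6) abaaab: ∅
  cell(2,7) baaaba: {S}
  cell(3,8) aaabaa: {A}
  cell(4,9) aabaaa: ∅
  cell(5,10) abaaab: ∅
  cell(6,11) baaaba: {S}
  cell(0,6) aabaaab: ∅
  cell(1,7) abaaaba: {S}
  cell(2,8) baaabaa: {A}
  cell(3,9) aaabaaa: ∅
  cell(4,10) aabaaab: ∅
  cell(5,11) abaaaba: {S}
  cell(0,7) aabaaaba: {S}
  cell(1,8) abaaabaa: {A}
  cell(2,9) baaabaaa: ∅
  cell(3,10) aaabaaab: ∅
  cell(4,11) aabaaaba: {S}
  cell(0,8) aabaaabaa: {A}
  cell(1,9) abaaabaaa: ∅
  cell(2,10) baaabaaab: ∅
  cell(3,11) aaabaaaba: {S}
  cell(0,9) aabaaabaaa: ∅
  cell(1,10) abaaabaaab: ∅
  cell(2,11) baaabaaaba: {S}
  cell(0,10) aabaaabaaab: ∅
  cell(1,11) abaaabaaaba: {S}
  cell(0,11) aabaaabaaaba: {S}

S ∈ T[0,11] ⇒ YES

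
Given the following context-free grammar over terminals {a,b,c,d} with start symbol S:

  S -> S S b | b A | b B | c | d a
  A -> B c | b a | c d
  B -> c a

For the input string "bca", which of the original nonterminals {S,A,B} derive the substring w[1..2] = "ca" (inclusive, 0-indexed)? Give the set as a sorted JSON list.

CNF form of G:
  S -> S X4 | T1 A | T1 B | T3 T2 | c
  A -> B T0 | T0 T3 | T1 T2
  B -> T0 T2
  T0 -> c
  T1 -> b
  T2 -> a
  T3 -> d
  X4 -> S T1

Fill CYK table bottom-up — only the sub-triangle for w[1..2]:
  cell(1,1) c: {S,T0}  orig:{S}
  cell(2,2) a: {T2}  orig:{}
  cell(1,2) ca: {B}

Original NTs in T[1,2] deriving "ca": ["B"]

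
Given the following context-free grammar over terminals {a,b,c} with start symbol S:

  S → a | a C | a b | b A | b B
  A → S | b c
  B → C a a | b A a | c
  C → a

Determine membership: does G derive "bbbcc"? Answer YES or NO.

Convert to CNF:
  S -> T0 C | T0 T1 | T1 A | T1 B | a
  A -> T0 C | T0 T1 | T1 A | T1 B | T1 T2 | a
  B -> C X3 | T1 X4 | c
  C -> a
  T0 -> a
  T1 -> b
  T2 -> c
  X3 -> T0 T0
  X4 -> A T0

CYK fill:
  cell(0,0) b: {T1}  orig:{}
  cell(1,1) b: {T1}  orig:{}
  cell(2,2) b: {T1}  orig:{}
  cell(3,3) c: {B,T2}  orig:{B}
  cell(4,4) c: {B,T2}  orig:{B}
  cell(0,1) bb: ∅
  cell(1,2) bb: ∅
  cell(2,3) bc: {A,S}
  cell(3,4) cc: ∅
  cell(0,2) bbb: ∅
  cell(1,3) bbc: {A,S}
  cell(2,4) bcc: ∅
  cell(0,3) bbbc: {A,S}
  cell(1,4) bbcc: ∅
  cell(0,4) bbbcc: ∅

S ∉ T[0,4] ⇒ NO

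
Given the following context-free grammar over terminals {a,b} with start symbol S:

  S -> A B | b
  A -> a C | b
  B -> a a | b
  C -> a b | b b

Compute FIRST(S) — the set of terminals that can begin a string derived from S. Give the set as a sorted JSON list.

FIRST sets, iterate to fixpoint:
iter 1:
  A via A→a C: +{a}
  A via A→b: +{b}
  B via B→a a: +{a}
  B via B→b: +{b}
  C via C→a b: +{a}
  C via C→b b: +{b}
  S via S→A B: +{a,b}
  S: {a,b}  A: {a,b}  B: {a,b}  C: {a,b}
iter 2: — fixpoint
  S: {a,b}  A: {a,b}  B: {a,b}  C: {a,b}

FIRST(S) = ["a", "b"]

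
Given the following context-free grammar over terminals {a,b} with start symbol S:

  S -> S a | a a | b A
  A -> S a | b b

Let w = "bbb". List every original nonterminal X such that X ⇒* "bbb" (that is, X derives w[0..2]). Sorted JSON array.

Convert to CNF:
  S -> S T0 | T0 T0 | T1 A
  A -> S T0 | T1 T1
  T0 -> a
  T1 -> b

CYK table (by increasing span), restricted to cells inside w[0..2]:
  [0..0]={T1}  "b"  orig:{}
  [1..1]={T1}  "b"  orig:{}
  [2..2]={T1}  "b"  orig:{}
  [0..1]={A}  "bb"
  [1..2]={A}  "bb"
  [0..2]={S}  "bbb"

Original NTs in T[0,2] deriving "bbb": ["S"]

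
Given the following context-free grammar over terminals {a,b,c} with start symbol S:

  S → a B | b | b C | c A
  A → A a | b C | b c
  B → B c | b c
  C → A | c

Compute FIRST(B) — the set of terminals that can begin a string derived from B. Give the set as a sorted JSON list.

Compute FIRST by fixpoint:
round 1:
  A via A→b C: +{b}
  B via B→b c: +{b}
  C via C→A: +{b}
  C via C→c: +{c}
  S via S→a B: +{a}
  S via S→b: +{b}
  S via S→c A: +{c}
  FIRST[S]={a,b,c}  FIRST[A]={b}  FIRST[B]={b}  FIRST[C]={b,c}
round 2: (no change)
  FIRST[S]={a,b,c}  FIRST[A]={b}  FIRST[B]={b}  FIRST[C]={b,c}

FIRST(B) = ["b"]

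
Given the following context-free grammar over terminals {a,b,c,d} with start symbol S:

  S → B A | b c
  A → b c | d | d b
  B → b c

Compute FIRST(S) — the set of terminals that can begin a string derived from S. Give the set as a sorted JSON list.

FIRST sets, iterate to fixpoint:
pass 1:
  A via A→b c: +{b}
  A via A→d: +{d}
  B via B→b c: +{b}
  S via S→B A: +{b}
  S: {b}  A: {b,d}  B: {b}
pass 2: — fixpoint
  S: {b}  A: {b,d}  B: {b}

FIRST(S) = ["b"]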